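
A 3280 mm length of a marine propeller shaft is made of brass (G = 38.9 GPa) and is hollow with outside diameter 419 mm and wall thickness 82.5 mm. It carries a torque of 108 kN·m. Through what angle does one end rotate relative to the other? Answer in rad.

J = π(d_o⁴ − d_i⁴)/32 = π(0.419⁴ − 0.254⁴)/32 = 2.617×10^-3 m⁴.
θ = T·L/(G·J) = 108000 × 3.28 / (38.9×10⁹ × 2.617×10^-3) = 3.479×10^-3 rad.

0.00348 rad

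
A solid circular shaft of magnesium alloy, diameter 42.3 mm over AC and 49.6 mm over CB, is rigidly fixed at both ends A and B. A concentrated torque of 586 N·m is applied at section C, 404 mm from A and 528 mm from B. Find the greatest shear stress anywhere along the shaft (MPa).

Compatibility: T_A·a/J_AC = T_B·b/J_CB with T_A + T_B = T₀.
J_AC = 3.14×10^-7 m⁴, J_CB = 5.94×10^-7 m⁴, so T_A = T₀·(J_AC/a)/((J_AC/a)+(J_CB/b)) = 239.5 N·m, T_B = 346.5 N·m.
τ in each portion: τ_AC = 1.61×10^7 Pa, τ_CB = 1.45×10^7 Pa; maximum is in AC.
τ_max = T_AC·r/J = 239.5·0.0211/3.14×10^-7 = 1.612×10^7 Pa.

16.1 MPa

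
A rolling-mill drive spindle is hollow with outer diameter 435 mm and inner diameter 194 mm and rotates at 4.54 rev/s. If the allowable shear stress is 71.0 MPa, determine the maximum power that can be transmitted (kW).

J = π(d_o⁴ − d_i⁴)/32 = π(0.435⁴ − 0.194⁴)/32 = 3.376×10^-3 m⁴.
T_max = τ_allow·J/r = 7.10×10^7 × 3.376×10^-3 / 0.217 = 1.102e6 N·m.
ω = 2π·4.54 = 28.53 rad/s, so P_max = T_max·ω = 3.144×10^7 W.

31400 kW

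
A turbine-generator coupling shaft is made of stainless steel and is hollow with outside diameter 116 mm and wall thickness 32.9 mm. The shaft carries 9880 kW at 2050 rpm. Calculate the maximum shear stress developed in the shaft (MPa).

ω = 2π·2050/60 = 214.7 rad/s, so T = P/ω = 9880×10³ / 214.7 = 46020 N·m.
J = π(d_o⁴ − d_i⁴)/32 = π(0.116⁴ − 0.0502⁴)/32 = 1.715×10^-5 m⁴.
τ_max = T·r/J = 46020 × 0.0580 / 1.715×10^-5 = 1.556×10^8 Pa.

156 MPa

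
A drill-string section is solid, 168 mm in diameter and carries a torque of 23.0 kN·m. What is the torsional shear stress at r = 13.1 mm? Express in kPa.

3850 kPa

J = πd⁴/32 = π(0.168)⁴/32 = 7.821×10^-5 m⁴.
Shear stress varies linearly with radius: τ = T·r/J = 23000 × 0.0131 / 7.821×10^-5 = 3.853×10^6 Pa.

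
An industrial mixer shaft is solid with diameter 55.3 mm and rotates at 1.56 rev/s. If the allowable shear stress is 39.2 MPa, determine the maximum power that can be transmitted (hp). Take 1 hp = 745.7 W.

J = πd⁴/32 = π(0.0553)⁴/32 = 9.181×10^-7 m⁴.
T_max = τ_allow·J/r = 3.92×10^7 × 9.181×10^-7 / 0.0276 = 1302 N·m.
ω = 2π·1.56 = 9.802 rad/s, so P_max = T_max·ω = 1.276×10^4 W.

17.1 hp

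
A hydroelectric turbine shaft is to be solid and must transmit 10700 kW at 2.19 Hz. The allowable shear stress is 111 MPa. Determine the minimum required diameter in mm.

ω = 2π·2.19 = 13.76 rad/s, so T = P/ω = 10700×10³ / 13.76 = 777600 N·m.
For a solid shaft τ_max = 16T/(πd³), so d = (16T/(π τ_allow))^(1/3) = (16·777600/(π·1.11×10^8))^(1/3) = 0.3292 m.

329 mm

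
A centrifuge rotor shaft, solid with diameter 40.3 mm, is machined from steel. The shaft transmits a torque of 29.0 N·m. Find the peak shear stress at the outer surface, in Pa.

J = πd⁴/32 = π(0.0403)⁴/32 = 2.590×10^-7 m⁴.
τ_max = T·r/J = 29.00 × 0.0201 / 2.590×10^-7 = 2.257×10^6 Pa.

2.26e6 Pa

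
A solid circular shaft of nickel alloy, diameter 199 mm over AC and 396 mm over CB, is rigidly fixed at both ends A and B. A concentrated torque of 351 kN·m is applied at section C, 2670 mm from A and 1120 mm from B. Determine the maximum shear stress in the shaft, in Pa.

2.80e7 Pa

Compatibility: T_A·a/J_AC = T_B·b/J_CB with T_A + T_B = T₀.
J_AC = 1.54×10^-4 m⁴, J_CB = 2.41×10^-3 m⁴, so T_A = T₀·(J_AC/a)/((J_AC/a)+(J_CB/b)) = 9145 N·m, T_B = 341900 N·m.
τ in each portion: τ_AC = 5.91×10^6 Pa, τ_CB = 2.80×10^7 Pa; maximum is in CB.
τ_max = T_CB·r/J = 341900·0.198/2.41×10^-3 = 2.804×10^7 Pa.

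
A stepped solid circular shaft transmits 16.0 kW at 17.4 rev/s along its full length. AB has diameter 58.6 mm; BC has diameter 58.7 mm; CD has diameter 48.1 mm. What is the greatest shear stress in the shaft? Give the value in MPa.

ω = 2π·17.4 = 109.3 rad/s, so T = P/ω = 16.0×10³ / 109.3 = 146.3 N·m.
Under the same torque, τ_max = 16T/(πd³) is largest where d is smallest — segment CD (d = 48.1 mm).
τ_max = 16·146.3/(π·(0.0481)³) = 6.698×10^6 Pa.

6.70 MPa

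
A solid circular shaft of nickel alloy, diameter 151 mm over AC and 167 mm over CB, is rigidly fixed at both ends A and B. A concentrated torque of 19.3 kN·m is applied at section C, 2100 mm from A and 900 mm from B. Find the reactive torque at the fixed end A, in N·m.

Compatibility: T_A·a/J_AC = T_B·b/J_CB with T_A + T_B = T₀.
J_AC = 5.10×10^-5 m⁴, J_CB = 7.64×10^-5 m⁴, so T_A = T₀·(J_AC/a)/((J_AC/a)+(J_CB/b)) = 4298 N·m, T_B = 15000 N·m.

4300 N·m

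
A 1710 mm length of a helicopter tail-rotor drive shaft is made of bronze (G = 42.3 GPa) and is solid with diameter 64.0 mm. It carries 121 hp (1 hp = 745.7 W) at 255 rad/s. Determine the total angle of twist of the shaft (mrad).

8.68 mrad

ω = 255 rad/s, so T = P/ω = 121×745.7 / 255.0 = 353.8 N·m.
J = πd⁴/32 = π(0.0640)⁴/32 = 1.647×10^-6 m⁴.
θ = T·L/(G·J) = 353.8 × 1.71 / (42.3×10⁹ × 1.647×10^-6) = 8.685×10^-3 rad.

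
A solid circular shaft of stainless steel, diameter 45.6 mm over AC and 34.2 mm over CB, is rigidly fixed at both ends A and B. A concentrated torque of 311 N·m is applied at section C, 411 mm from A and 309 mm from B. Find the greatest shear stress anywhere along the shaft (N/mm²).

Compatibility: T_A·a/J_AC = T_B·b/J_CB with T_A + T_B = T₀.
J_AC = 4.24×10^-7 m⁴, J_CB = 1.34×10^-7 m⁴, so T_A = T₀·(J_AC/a)/((J_AC/a)+(J_CB/b)) = 218.9 N·m, T_B = 92.12 N·m.
τ in each portion: τ_AC = 1.18×10^7 Pa, τ_CB = 1.17×10^7 Pa; maximum is in AC.
τ_max = T_AC·r/J = 218.9·0.0228/4.24×10^-7 = 1.176×10^7 Pa.

11.8 N/mm²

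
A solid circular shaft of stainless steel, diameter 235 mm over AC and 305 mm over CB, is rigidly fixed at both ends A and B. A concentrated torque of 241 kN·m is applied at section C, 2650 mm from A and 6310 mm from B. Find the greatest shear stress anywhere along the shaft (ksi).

6.26 ksi

Compatibility: T_A·a/J_AC = T_B·b/J_CB with T_A + T_B = T₀.
J_AC = 2.99×10^-4 m⁴, J_CB = 8.50×10^-4 m⁴, so T_A = T₀·(J_AC/a)/((J_AC/a)+(J_CB/b)) = 110000 N·m, T_B = 131000 N·m.
τ in each portion: τ_AC = 4.32×10^7 Pa, τ_CB = 2.35×10^7 Pa; maximum is in AC.
τ_max = T_AC·r/J = 110000·0.117/2.99×10^-4 = 4.315×10^7 Pa.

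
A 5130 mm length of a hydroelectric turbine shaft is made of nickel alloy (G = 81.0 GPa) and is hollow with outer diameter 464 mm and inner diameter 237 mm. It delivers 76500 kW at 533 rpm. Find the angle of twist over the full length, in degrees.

1.17°

ω = 2π·533/60 = 55.82 rad/s, so T = P/ω = 76500×10³ / 55.82 = 1.371e6 N·m.
J = π(d_o⁴ − d_i⁴)/32 = π(0.464⁴ − 0.237⁴)/32 = 4.241×10^-3 m⁴.
θ = T·L/(G·J) = 1.371e6 × 5.13 / (81.0×10⁹ × 4.241×10^-3) = 0.02047 rad.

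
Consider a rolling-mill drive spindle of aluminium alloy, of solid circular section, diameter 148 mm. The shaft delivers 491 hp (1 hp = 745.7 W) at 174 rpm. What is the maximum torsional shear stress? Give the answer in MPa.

31.6 MPa

ω = 2π·174/60 = 18.22 rad/s, so T = P/ω = 491×745.7 / 18.22 = 20090 N·m.
J = πd⁴/32 = π(0.148)⁴/32 = 4.710×10^-5 m⁴.
τ_max = T·r/J = 20090 × 0.0740 / 4.710×10^-5 = 3.157×10^7 Pa.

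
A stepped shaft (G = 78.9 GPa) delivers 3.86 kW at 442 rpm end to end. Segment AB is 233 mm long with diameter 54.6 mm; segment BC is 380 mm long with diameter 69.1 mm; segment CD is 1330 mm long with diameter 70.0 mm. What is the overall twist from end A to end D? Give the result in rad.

ω = 2π·442/60 = 46.29 rad/s, so T = P/ω = 3.86×10³ / 46.29 = 83.39 N·m.
J_AB = π(0.0546)⁴/32 = 8.73×10^-7 m⁴; J_BC = π(0.0691)⁴/32 = 2.24×10^-6 m⁴; J_CD = π(0.0700)⁴/32 = 2.36×10^-6 m⁴.
θ = (T/G)·Σ L_i/J_i = (83.39/78.9×10⁹)·(0.233/8.73×10^-7 + 0.380/2.24×10^-6 + 1.33/2.36×10^-6) = 1.058×10^-3 rad.

0.00106 rad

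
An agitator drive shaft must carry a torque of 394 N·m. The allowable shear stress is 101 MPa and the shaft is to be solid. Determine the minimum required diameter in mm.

27.1 mm

For a solid shaft τ_max = 16T/(πd³), so d = (16T/(π τ_allow))^(1/3) = (16·394.0/(π·1.01×10^8))^(1/3) = 0.02708 m.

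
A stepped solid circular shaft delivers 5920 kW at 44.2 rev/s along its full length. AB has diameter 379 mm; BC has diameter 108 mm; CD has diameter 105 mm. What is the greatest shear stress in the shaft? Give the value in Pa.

ω = 2π·44.2 = 277.7 rad/s, so T = P/ω = 5920×10³ / 277.7 = 21320 N·m.
Under the same torque, τ_max = 16T/(πd³) is largest where d is smallest — segment CD (d = 105 mm).
τ_max = 16·21320/(π·(0.105)³) = 9.378×10^7 Pa.

9.38e7 Pa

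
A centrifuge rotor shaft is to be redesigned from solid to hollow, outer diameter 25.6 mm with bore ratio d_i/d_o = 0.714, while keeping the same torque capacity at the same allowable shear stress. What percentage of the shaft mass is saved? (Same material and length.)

40.1 %

Equal τ_max and T ⇒ the solid shaft needs d_s³ = d_o³(1−k⁴), so d_s = 25.6·(1−0.714⁴)^(1/3) = 23.16 mm.
Area ratio A_h/A_s = d_o²(1−k²)/d_s² = (1−k²)/(1−k⁴)^(2/3) = 0.5991.
Mass saving = 1 − 0.5991 = 40.1 %.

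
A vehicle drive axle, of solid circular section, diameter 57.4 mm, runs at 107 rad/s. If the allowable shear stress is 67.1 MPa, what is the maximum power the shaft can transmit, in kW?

J = πd⁴/32 = π(0.0574)⁴/32 = 1.066×10^-6 m⁴.
T_max = τ_allow·J/r = 6.71×10^7 × 1.066×10^-6 / 0.0287 = 2492 N·m.
ω = 107 rad/s, so P_max = T_max·ω = 2.666×10^5 W.

267 kW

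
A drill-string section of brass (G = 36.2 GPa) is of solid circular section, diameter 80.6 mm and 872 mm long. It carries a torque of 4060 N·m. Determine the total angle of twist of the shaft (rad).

0.0236 rad

J = πd⁴/32 = π(0.0806)⁴/32 = 4.143×10^-6 m⁴.
θ = T·L/(G·J) = 4060 × 0.872 / (36.2×10⁹ × 4.143×10^-6) = 0.02360 rad.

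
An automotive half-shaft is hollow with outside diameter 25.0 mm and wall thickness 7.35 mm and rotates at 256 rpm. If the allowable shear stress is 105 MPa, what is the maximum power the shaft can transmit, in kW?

8.39 kW

J = π(d_o⁴ − d_i⁴)/32 = π(0.0250⁴ − 0.0103⁴)/32 = 3.724×10^-8 m⁴.
T_max = τ_allow·J/r = 1.05×10^8 × 3.724×10^-8 / 0.0125 = 312.9 N·m.
ω = 2π·256/60 = 26.81 rad/s, so P_max = T_max·ω = 8387 W.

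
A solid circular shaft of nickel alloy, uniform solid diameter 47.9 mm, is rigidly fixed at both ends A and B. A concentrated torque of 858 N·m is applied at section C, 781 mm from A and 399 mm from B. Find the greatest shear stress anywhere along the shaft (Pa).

With uniform GJ and both ends fixed, compatibility θ_AC = θ_CB gives T_A·a = T_B·b, together with T_A + T_B = T₀.
T_A = T₀·b/(a+b) = 858.0·399/1180 = 290.1 N·m; T_B = 567.9 N·m.
τ in each portion: τ_AC = 1.34×10^7 Pa, τ_CB = 2.63×10^7 Pa; maximum is in CB.
τ_max = T_CB·r/J = 567.9·0.0239/5.17×10^-7 = 2.632×10^7 Pa.

2.63e7 Pa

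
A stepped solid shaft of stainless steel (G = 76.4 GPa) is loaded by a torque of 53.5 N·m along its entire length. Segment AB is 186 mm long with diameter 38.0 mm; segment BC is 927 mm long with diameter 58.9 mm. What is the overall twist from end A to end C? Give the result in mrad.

J_AB = π(0.0380)⁴/32 = 2.05×10^-7 m⁴; J_BC = π(0.0589)⁴/32 = 1.18×10^-6 m⁴.
θ = (T/G)·Σ L_i/J_i = (53.50/76.4×10⁹)·(0.186/2.05×10^-7 + 0.927/1.18×10^-6) = 1.186×10^-3 rad.

1.19 mrad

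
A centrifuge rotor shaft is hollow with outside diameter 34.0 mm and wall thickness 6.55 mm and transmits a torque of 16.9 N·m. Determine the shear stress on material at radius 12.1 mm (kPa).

J = π(d_o⁴ − d_i⁴)/32 = π(0.0340⁴ − 0.0209⁴)/32 = 1.125×10^-7 m⁴.
Shear stress varies linearly with radius: τ = T·r/J = 16.90 × 0.0121 / 1.125×10^-7 = 1.818×10^6 Pa.

1820 kPa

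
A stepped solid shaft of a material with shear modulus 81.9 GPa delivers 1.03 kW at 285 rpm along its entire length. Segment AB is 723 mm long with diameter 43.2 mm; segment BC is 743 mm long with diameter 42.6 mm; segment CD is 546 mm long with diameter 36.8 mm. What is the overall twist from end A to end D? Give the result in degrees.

0.180°

ω = 2π·285/60 = 29.85 rad/s, so T = P/ω = 1.03×10³ / 29.85 = 34.51 N·m.
J_AB = π(0.0432)⁴/32 = 3.42×10^-7 m⁴; J_BC = π(0.0426)⁴/32 = 3.23×10^-7 m⁴; J_CD = π(0.0368)⁴/32 = 1.80×10^-7 m⁴.
θ = (T/G)·Σ L_i/J_i = (34.51/81.9×10⁹)·(0.723/3.42×10^-7 + 0.743/3.23×10^-7 + 0.546/1.80×10^-7) = 3.137×10^-3 rad.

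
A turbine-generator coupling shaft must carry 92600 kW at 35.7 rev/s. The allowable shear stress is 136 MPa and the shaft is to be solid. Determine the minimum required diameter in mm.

ω = 2π·35.7 = 224.3 rad/s, so T = P/ω = 92600×10³ / 224.3 = 412800 N·m.
For a solid shaft τ_max = 16T/(πd³), so d = (16T/(π τ_allow))^(1/3) = (16·412800/(π·1.36×10^8))^(1/3) = 0.2491 m.

249 mm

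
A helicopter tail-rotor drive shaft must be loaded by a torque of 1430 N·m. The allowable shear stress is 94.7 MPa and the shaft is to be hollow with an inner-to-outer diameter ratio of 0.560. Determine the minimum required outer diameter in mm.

For a hollow shaft with d_i/d_o = 0.560: τ_max = 16T/(π d_o³ (1−k⁴)), so d_o = [16T/(π τ_allow (1−k⁴))]^(1/3) = [16·1430/(π·9.47×10^7·0.9017)]^(1/3) = 0.04402 m.

44.0 mm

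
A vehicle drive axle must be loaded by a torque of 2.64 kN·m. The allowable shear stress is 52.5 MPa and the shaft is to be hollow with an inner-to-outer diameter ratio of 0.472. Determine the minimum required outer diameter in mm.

64.6 mm

For a hollow shaft with d_i/d_o = 0.472: τ_max = 16T/(π d_o³ (1−k⁴)), so d_o = [16T/(π τ_allow (1−k⁴))]^(1/3) = [16·2640/(π·5.25×10^7·0.9504)]^(1/3) = 0.06459 m.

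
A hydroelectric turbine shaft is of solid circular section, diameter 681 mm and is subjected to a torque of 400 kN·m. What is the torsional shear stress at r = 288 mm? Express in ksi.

0.791 ksi

J = πd⁴/32 = π(0.681)⁴/32 = 0.02111 m⁴.
Shear stress varies linearly with radius: τ = T·r/J = 400000 × 0.288 / 0.02111 = 5.456×10^6 Pa.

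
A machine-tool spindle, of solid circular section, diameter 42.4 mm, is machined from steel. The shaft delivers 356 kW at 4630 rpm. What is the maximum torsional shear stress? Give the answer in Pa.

4.91e7 Pa

ω = 2π·4630/60 = 484.9 rad/s, so T = P/ω = 356×10³ / 484.9 = 734.2 N·m.
J = πd⁴/32 = π(0.0424)⁴/32 = 3.173×10^-7 m⁴.
τ_max = T·r/J = 734.2 × 0.0212 / 3.173×10^-7 = 4.906×10^7 Pa.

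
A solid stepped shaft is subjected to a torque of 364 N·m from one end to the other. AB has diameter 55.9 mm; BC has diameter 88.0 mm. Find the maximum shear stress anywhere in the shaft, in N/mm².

Under the same torque, τ_max = 16T/(πd³) is largest where d is smallest — segment AB (d = 55.9 mm).
τ_max = 16·364.0/(π·(0.0559)³) = 1.061×10^7 Pa.

10.6 N/mm²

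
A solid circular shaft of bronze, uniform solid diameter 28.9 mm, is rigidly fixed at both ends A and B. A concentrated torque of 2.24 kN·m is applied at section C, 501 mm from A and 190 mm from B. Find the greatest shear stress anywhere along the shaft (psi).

49700 psi

With uniform GJ and both ends fixed, compatibility θ_AC = θ_CB gives T_A·a = T_B·b, together with T_A + T_B = T₀.
T_A = T₀·b/(a+b) = 2240·190/691.0 = 615.9 N·m; T_B = 1624 N·m.
τ in each portion: τ_AC = 1.30×10^8 Pa, τ_CB = 3.43×10^8 Pa; maximum is in CB.
τ_max = T_CB·r/J = 1624·0.0144/6.85×10^-8 = 3.427×10^8 Pa.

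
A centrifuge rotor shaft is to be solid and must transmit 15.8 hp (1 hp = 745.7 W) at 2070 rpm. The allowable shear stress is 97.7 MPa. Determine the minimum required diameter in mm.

14.2 mm

ω = 2π·2070/60 = 216.8 rad/s, so T = P/ω = 15.8×745.7 / 216.8 = 54.35 N·m.
For a solid shaft τ_max = 16T/(πd³), so d = (16T/(π τ_allow))^(1/3) = (16·54.35/(π·9.77×10^7))^(1/3) = 0.01415 m.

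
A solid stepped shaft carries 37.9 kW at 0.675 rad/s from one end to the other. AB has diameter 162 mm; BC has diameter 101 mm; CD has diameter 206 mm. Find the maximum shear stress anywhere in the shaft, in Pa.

2.78e8 Pa

ω = 0.675 rad/s, so T = P/ω = 37.9×10³ / 0.6750 = 56150 N·m.
Under the same torque, τ_max = 16T/(πd³) is largest where d is smallest — segment BC (d = 101 mm).
τ_max = 16·56150/(π·(0.101)³) = 2.776×10^8 Pa.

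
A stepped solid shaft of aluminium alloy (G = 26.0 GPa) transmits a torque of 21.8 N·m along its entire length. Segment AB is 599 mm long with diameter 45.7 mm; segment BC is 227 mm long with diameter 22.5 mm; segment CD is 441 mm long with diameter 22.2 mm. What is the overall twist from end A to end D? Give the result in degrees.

1.39°

J_AB = π(0.0457)⁴/32 = 4.28×10^-7 m⁴; J_BC = π(0.0225)⁴/32 = 2.52×10^-8 m⁴; J_CD = π(0.0222)⁴/32 = 2.38×10^-8 m⁴.
θ = (T/G)·Σ L_i/J_i = (21.80/26.0×10⁹)·(0.599/4.28×10^-7 + 0.227/2.52×10^-8 + 0.441/2.38×10^-8) = 0.02424 rad.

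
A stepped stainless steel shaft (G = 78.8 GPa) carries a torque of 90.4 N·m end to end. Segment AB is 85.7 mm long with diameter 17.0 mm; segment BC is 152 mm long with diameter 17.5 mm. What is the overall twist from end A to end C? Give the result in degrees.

J_AB = π(0.0170)⁴/32 = 8.20×10^-9 m⁴; J_BC = π(0.0175)⁴/32 = 9.21×10^-9 m⁴.
θ = (T/G)·Σ L_i/J_i = (90.40/78.8×10⁹)·(0.0857/8.20×10^-9 + 0.152/9.21×10^-9) = 0.03093 rad.

1.77°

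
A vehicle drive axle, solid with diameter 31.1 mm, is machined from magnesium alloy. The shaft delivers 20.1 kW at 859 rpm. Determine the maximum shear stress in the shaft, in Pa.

3.78e7 Pa

ω = 2π·859/60 = 89.95 rad/s, so T = P/ω = 20.1×10³ / 89.95 = 223.4 N·m.
J = πd⁴/32 = π(0.0311)⁴/32 = 9.184×10^-8 m⁴.
τ_max = T·r/J = 223.4 × 0.0156 / 9.184×10^-8 = 3.783×10^7 Pa.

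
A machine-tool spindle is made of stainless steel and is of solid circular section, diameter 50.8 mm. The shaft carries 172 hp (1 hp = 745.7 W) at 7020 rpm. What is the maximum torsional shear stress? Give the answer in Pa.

6.78e6 Pa

ω = 2π·7020/60 = 735.1 rad/s, so T = P/ω = 172×745.7 / 735.1 = 174.5 N·m.
J = πd⁴/32 = π(0.0508)⁴/32 = 6.538×10^-7 m⁴.
τ_max = T·r/J = 174.5 × 0.0254 / 6.538×10^-7 = 6.778×10^6 Pa.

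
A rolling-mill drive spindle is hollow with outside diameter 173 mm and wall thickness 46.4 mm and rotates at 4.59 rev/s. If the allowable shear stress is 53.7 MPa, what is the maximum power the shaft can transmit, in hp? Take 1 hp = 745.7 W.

2010 hp

J = π(d_o⁴ − d_i⁴)/32 = π(0.173⁴ − 0.0802⁴)/32 = 8.388×10^-5 m⁴.
T_max = τ_allow·J/r = 5.37×10^7 × 8.388×10^-5 / 0.0865 = 52070 N·m.
ω = 2π·4.59 = 28.84 rad/s, so P_max = T_max·ω = 1.502×10^6 W.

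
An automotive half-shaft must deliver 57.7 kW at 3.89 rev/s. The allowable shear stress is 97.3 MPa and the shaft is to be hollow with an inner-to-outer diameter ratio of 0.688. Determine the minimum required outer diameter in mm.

ω = 2π·3.89 = 24.44 rad/s, so T = P/ω = 57.7×10³ / 24.44 = 2361 N·m.
For a hollow shaft with d_i/d_o = 0.688: τ_max = 16T/(π d_o³ (1−k⁴)), so d_o = [16T/(π τ_allow (1−k⁴))]^(1/3) = [16·2361/(π·9.73×10^7·0.7759)]^(1/3) = 0.05420 m.

54.2 mm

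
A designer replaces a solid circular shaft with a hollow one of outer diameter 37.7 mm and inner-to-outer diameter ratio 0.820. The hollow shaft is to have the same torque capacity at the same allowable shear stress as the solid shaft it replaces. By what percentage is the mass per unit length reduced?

Equal τ_max and T ⇒ the solid shaft needs d_s³ = d_o³(1−k⁴), so d_s = 37.7·(1−0.820⁴)^(1/3) = 30.85 mm.
Area ratio A_h/A_s = d_o²(1−k²)/d_s² = (1−k²)/(1−k⁴)^(2/3) = 0.4893.
Mass saving = 1 − 0.4893 = 51.1 %.

51.1 %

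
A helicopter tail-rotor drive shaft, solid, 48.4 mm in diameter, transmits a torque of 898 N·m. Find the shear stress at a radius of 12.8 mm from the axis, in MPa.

J = πd⁴/32 = π(0.0484)⁴/32 = 5.387×10^-7 m⁴.
Shear stress varies linearly with radius: τ = T·r/J = 898.0 × 0.0128 / 5.387×10^-7 = 2.134×10^7 Pa.

21.3 MPa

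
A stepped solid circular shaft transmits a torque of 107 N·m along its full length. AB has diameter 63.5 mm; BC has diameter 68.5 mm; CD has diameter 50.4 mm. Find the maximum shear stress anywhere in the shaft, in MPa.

Under the same torque, τ_max = 16T/(πd³) is largest where d is smallest — segment CD (d = 50.4 mm).
τ_max = 16·107.0/(π·(0.0504)³) = 4.257×10^6 Pa.

4.26 MPa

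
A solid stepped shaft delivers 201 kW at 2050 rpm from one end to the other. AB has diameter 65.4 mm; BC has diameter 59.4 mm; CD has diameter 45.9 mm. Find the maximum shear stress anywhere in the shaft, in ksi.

7.15 ksi

ω = 2π·2050/60 = 214.7 rad/s, so T = P/ω = 201×10³ / 214.7 = 936.3 N·m.
Under the same torque, τ_max = 16T/(πd³) is largest where d is smallest — segment CD (d = 45.9 mm).
τ_max = 16·936.3/(π·(0.0459)³) = 4.931×10^7 Pa.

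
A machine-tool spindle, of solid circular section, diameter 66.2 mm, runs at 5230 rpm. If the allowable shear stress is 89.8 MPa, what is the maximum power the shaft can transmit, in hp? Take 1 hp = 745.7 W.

J = πd⁴/32 = π(0.0662)⁴/32 = 1.886×10^-6 m⁴.
T_max = τ_allow·J/r = 8.98×10^7 × 1.886×10^-6 / 0.0331 = 5115 N·m.
ω = 2π·5230/60 = 547.7 rad/s, so P_max = T_max·ω = 2.802×10^6 W.

3760 hp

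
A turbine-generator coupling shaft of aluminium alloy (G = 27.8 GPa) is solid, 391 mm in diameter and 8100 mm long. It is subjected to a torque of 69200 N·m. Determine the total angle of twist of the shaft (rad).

0.00879 rad

J = πd⁴/32 = π(0.391)⁴/32 = 2.295×10^-3 m⁴.
θ = T·L/(G·J) = 69200 × 8.10 / (27.8×10⁹ × 2.295×10^-3) = 8.787×10^-3 rad.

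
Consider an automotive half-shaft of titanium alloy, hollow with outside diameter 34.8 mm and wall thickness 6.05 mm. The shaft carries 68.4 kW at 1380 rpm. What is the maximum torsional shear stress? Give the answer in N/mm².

69.8 N/mm²

ω = 2π·1380/60 = 144.5 rad/s, so T = P/ω = 68.4×10³ / 144.5 = 473.3 N·m.
J = π(d_o⁴ − d_i⁴)/32 = π(0.0348⁴ − 0.0227⁴)/32 = 1.179×10^-7 m⁴.
τ_max = T·r/J = 473.3 × 0.0174 / 1.179×10^-7 = 6.984×10^7 Pa.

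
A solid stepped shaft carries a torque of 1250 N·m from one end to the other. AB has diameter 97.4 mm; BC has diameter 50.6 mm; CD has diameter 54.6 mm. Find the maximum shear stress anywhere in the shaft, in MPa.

49.1 MPa

Under the same torque, τ_max = 16T/(πd³) is largest where d is smallest — segment BC (d = 50.6 mm).
τ_max = 16·1250/(π·(0.0506)³) = 4.914×10^7 Pa.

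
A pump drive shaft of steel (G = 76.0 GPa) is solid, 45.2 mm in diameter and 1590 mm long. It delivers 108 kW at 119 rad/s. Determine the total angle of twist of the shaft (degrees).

2.65°

ω = 119 rad/s, so T = P/ω = 108×10³ / 119.0 = 907.6 N·m.
J = πd⁴/32 = π(0.0452)⁴/32 = 4.098×10^-7 m⁴.
θ = T·L/(G·J) = 907.6 × 1.59 / (76.0×10⁹ × 4.098×10^-7) = 0.04633 rad.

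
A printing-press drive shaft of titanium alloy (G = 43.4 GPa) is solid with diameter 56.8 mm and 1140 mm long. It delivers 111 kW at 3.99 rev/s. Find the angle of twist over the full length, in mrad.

114 mrad

ω = 2π·3.99 = 25.07 rad/s, so T = P/ω = 111×10³ / 25.07 = 4428 N·m.
J = πd⁴/32 = π(0.0568)⁴/32 = 1.022×10^-6 m⁴.
θ = T·L/(G·J) = 4428 × 1.14 / (43.4×10⁹ × 1.022×10^-6) = 0.1138 rad.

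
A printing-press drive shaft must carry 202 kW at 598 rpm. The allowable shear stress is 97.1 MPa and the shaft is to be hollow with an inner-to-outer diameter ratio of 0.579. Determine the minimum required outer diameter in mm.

57.6 mm

ω = 2π·598/60 = 62.62 rad/s, so T = P/ω = 202×10³ / 62.62 = 3226 N·m.
For a hollow shaft with d_i/d_o = 0.579: τ_max = 16T/(π d_o³ (1−k⁴)), so d_o = [16T/(π τ_allow (1−k⁴))]^(1/3) = [16·3226/(π·9.71×10^7·0.8876)]^(1/3) = 0.05755 m.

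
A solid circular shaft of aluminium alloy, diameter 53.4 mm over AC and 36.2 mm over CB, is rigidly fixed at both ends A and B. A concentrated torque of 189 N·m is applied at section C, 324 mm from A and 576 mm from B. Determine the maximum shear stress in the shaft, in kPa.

5650 kPa

Compatibility: T_A·a/J_AC = T_B·b/J_CB with T_A + T_B = T₀.
J_AC = 7.98×10^-7 m⁴, J_CB = 1.69×10^-7 m⁴, so T_A = T₀·(J_AC/a)/((J_AC/a)+(J_CB/b)) = 168.9 N·m, T_B = 20.07 N·m.
τ in each portion: τ_AC = 5.65×10^6 Pa, τ_CB = 2.15×10^6 Pa; maximum is in AC.
τ_max = T_AC·r/J = 168.9·0.0267/7.98×10^-7 = 5.650×10^6 Pa.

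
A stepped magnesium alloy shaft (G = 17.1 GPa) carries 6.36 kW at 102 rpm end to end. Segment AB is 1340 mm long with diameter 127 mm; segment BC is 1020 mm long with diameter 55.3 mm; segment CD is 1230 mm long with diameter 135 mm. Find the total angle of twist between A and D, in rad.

ω = 2π·102/60 = 10.68 rad/s, so T = P/ω = 6.36×10³ / 10.68 = 595.4 N·m.
J_AB = π(0.127)⁴/32 = 2.55×10^-5 m⁴; J_BC = π(0.0553)⁴/32 = 9.18×10^-7 m⁴; J_CD = π(0.135)⁴/32 = 3.26×10^-5 m⁴.
θ = (T/G)·Σ L_i/J_i = (595.4/17.1×10⁹)·(1.34/2.55×10^-5 + 1.02/9.18×10^-7 + 1.23/3.26×10^-5) = 0.04182 rad.

0.0418 rad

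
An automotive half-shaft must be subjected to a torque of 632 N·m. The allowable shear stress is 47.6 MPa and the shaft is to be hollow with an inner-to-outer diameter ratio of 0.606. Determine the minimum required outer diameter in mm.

For a hollow shaft with d_i/d_o = 0.606: τ_max = 16T/(π d_o³ (1−k⁴)), so d_o = [16T/(π τ_allow (1−k⁴))]^(1/3) = [16·632.0/(π·4.76×10^7·0.8651)]^(1/3) = 0.04276 m.

42.8 mm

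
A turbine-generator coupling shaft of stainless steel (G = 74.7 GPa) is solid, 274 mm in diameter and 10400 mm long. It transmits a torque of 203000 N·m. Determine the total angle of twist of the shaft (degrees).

2.93°

J = πd⁴/32 = π(0.274)⁴/32 = 5.534×10^-4 m⁴.
θ = T·L/(G·J) = 203000 × 10.4 / (74.7×10⁹ × 5.534×10^-4) = 0.05107 rad.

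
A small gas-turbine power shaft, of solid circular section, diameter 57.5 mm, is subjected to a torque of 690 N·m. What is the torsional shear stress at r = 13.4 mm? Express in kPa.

8620 kPa

J = πd⁴/32 = π(0.0575)⁴/32 = 1.073×10^-6 m⁴.
Shear stress varies linearly with radius: τ = T·r/J = 690.0 × 0.0134 / 1.073×10^-6 = 8.616×10^6 Pa.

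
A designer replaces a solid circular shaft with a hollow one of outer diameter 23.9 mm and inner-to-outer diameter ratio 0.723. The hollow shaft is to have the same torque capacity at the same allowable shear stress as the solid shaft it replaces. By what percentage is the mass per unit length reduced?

Equal τ_max and T ⇒ the solid shaft needs d_s³ = d_o³(1−k⁴), so d_s = 23.9·(1−0.723⁴)^(1/3) = 21.49 mm.
Area ratio A_h/A_s = d_o²(1−k²)/d_s² = (1−k²)/(1−k⁴)^(2/3) = 0.5904.
Mass saving = 1 − 0.5904 = 41.0 %.

41.0 %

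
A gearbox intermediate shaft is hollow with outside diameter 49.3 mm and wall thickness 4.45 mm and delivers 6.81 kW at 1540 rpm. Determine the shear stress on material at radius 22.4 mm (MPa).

2.97 MPa

ω = 2π·1540/60 = 161.3 rad/s, so T = P/ω = 6.81×10³ / 161.3 = 42.23 N·m.
J = π(d_o⁴ − d_i⁴)/32 = π(0.0493⁴ − 0.0404⁴)/32 = 3.184×10^-7 m⁴.
Shear stress varies linearly with radius: τ = T·r/J = 42.23 × 0.0224 / 3.184×10^-7 = 2.971×10^6 Pa.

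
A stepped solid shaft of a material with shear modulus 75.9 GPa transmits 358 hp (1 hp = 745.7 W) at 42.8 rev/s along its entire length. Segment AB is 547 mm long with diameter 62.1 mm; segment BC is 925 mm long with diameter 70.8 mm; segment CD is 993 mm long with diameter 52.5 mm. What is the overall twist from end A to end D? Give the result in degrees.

1.56°

ω = 2π·42.8 = 268.9 rad/s, so T = P/ω = 358×745.7 / 268.9 = 992.7 N·m.
J_AB = π(0.0621)⁴/32 = 1.46×10^-6 m⁴; J_BC = π(0.0708)⁴/32 = 2.47×10^-6 m⁴; J_CD = π(0.0525)⁴/32 = 7.46×10^-7 m⁴.
θ = (T/G)·Σ L_i/J_i = (992.7/75.9×10⁹)·(0.547/1.46×10^-6 + 0.925/2.47×10^-6 + 0.993/7.46×10^-7) = 0.02722 rad.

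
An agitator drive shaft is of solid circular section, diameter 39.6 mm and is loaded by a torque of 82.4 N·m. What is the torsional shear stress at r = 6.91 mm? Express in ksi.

0.342 ksi

J = πd⁴/32 = π(0.0396)⁴/32 = 2.414×10^-7 m⁴.
Shear stress varies linearly with radius: τ = T·r/J = 82.40 × 0.00691 / 2.414×10^-7 = 2.358×10^6 Pa.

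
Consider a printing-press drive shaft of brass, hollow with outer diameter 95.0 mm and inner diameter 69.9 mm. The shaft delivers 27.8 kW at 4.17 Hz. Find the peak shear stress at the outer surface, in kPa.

ω = 2π·4.17 = 26.20 rad/s, so T = P/ω = 27.8×10³ / 26.20 = 1061 N·m.
J = π(d_o⁴ − d_i⁴)/32 = π(0.0950⁴ − 0.0699⁴)/32 = 5.653×10^-6 m⁴.
τ_max = T·r/J = 1061 × 0.0475 / 5.653×10^-6 = 8.916×10^6 Pa.

8920 kPa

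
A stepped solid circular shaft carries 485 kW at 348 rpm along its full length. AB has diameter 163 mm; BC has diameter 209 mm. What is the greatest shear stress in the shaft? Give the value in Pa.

1.57e7 Pa

ω = 2π·348/60 = 36.44 rad/s, so T = P/ω = 485×10³ / 36.44 = 13310 N·m.
Under the same torque, τ_max = 16T/(πd³) is largest where d is smallest — segment AB (d = 163 mm).
τ_max = 16·13310/(π·(0.163)³) = 1.565×10^7 Pa.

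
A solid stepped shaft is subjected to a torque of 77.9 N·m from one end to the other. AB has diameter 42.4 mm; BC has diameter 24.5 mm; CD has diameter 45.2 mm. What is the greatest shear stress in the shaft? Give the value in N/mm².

27.0 N/mm²

Under the same torque, τ_max = 16T/(πd³) is largest where d is smallest — segment BC (d = 24.5 mm).
τ_max = 16·77.90/(π·(0.0245)³) = 2.698×10^7 Pa.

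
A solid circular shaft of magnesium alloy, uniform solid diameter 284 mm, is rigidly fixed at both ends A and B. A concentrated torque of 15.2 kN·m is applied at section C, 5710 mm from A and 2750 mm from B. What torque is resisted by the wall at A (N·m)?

4940 N·m

With uniform GJ and both ends fixed, compatibility θ_AC = θ_CB gives T_A·a = T_B·b, together with T_A + T_B = T₀.
T_A = T₀·b/(a+b) = 15200·2750/8460 = 4941 N·m; T_B = 10260 N·m.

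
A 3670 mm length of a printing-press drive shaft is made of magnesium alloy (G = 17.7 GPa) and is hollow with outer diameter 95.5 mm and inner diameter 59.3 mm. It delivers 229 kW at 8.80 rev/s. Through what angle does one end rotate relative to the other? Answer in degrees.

7.08°

ω = 2π·8.80 = 55.29 rad/s, so T = P/ω = 229×10³ / 55.29 = 4142 N·m.
J = π(d_o⁴ − d_i⁴)/32 = π(0.0955⁴ − 0.0593⁴)/32 = 6.952×10^-6 m⁴.
θ = T·L/(G·J) = 4142 × 3.67 / (17.7×10⁹ × 6.952×10^-6) = 0.1235 rad.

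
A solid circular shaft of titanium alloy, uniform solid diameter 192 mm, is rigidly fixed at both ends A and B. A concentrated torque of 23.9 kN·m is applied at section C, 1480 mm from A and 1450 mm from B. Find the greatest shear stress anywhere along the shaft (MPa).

With uniform GJ and both ends fixed, compatibility θ_AC = θ_CB gives T_A·a = T_B·b, together with T_A + T_B = T₀.
T_A = T₀·b/(a+b) = 23900·1450/2930 = 11830 N·m; T_B = 12070 N·m.
τ in each portion: τ_AC = 8.51×10^6 Pa, τ_CB = 8.69×10^6 Pa; maximum is in CB.
τ_max = T_CB·r/J = 12070·0.0960/1.33×10^-4 = 8.687×10^6 Pa.

8.69 MPa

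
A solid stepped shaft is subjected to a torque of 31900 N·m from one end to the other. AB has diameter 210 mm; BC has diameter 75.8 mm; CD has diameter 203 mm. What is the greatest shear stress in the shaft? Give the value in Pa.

Under the same torque, τ_max = 16T/(πd³) is largest where d is smallest — segment BC (d = 75.8 mm).
τ_max = 16·31900/(π·(0.0758)³) = 3.730×10^8 Pa.

3.73e8 Pa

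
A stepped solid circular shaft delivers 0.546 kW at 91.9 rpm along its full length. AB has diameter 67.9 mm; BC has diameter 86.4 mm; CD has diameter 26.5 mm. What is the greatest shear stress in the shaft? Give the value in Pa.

ω = 2π·91.9/60 = 9.624 rad/s, so T = P/ω = 0.546×10³ / 9.624 = 56.73 N·m.
Under the same torque, τ_max = 16T/(πd³) is largest where d is smallest — segment CD (d = 26.5 mm).
τ_max = 16·56.73/(π·(0.0265)³) = 1.553×10^7 Pa.

1.55e7 Pa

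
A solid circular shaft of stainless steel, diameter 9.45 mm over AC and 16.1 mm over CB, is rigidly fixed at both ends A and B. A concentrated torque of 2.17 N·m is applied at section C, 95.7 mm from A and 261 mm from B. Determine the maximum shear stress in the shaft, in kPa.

Compatibility: T_A·a/J_AC = T_B·b/J_CB with T_A + T_B = T₀.
J_AC = 7.83×10^-10 m⁴, J_CB = 6.60×10^-9 m⁴, so T_A = T₀·(J_AC/a)/((J_AC/a)+(J_CB/b)) = 0.5307 N·m, T_B = 1.639 N·m.
τ in each portion: τ_AC = 3.20×10^6 Pa, τ_CB = 2.00×10^6 Pa; maximum is in AC.
τ_max = T_AC·r/J = 0.5307·0.00473/7.83×10^-10 = 3.203×10^6 Pa.

3200 kPa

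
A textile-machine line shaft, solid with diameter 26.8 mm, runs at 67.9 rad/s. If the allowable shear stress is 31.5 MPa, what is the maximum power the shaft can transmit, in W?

J = πd⁴/32 = π(0.0268)⁴/32 = 5.065×10^-8 m⁴.
T_max = τ_allow·J/r = 3.15×10^7 × 5.065×10^-8 / 0.0134 = 119.1 N·m.
ω = 67.9 rad/s, so P_max = T_max·ω = 8084 W.

8080 W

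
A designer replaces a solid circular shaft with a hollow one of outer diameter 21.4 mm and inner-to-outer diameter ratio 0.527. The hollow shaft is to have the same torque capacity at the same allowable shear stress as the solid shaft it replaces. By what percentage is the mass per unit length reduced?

23.8 %

Equal τ_max and T ⇒ the solid shaft needs d_s³ = d_o³(1−k⁴), so d_s = 21.4·(1−0.527⁴)^(1/3) = 20.83 mm.
Area ratio A_h/A_s = d_o²(1−k²)/d_s² = (1−k²)/(1−k⁴)^(2/3) = 0.7620.
Mass saving = 1 − 0.7620 = 23.8 %.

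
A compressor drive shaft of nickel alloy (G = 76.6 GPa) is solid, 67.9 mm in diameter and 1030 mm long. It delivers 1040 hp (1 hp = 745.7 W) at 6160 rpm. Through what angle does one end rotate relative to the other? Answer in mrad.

7.75 mrad

ω = 2π·6160/60 = 645.1 rad/s, so T = P/ω = 1040×745.7 / 645.1 = 1202 N·m.
J = πd⁴/32 = π(0.0679)⁴/32 = 2.087×10^-6 m⁴.
θ = T·L/(G·J) = 1202 × 1.03 / (76.6×10⁹ × 2.087×10^-6) = 7.747×10^-3 rad.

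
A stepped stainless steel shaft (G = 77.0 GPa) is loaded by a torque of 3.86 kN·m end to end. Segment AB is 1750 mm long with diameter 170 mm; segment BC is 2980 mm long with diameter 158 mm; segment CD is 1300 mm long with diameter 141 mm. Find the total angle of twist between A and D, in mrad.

5.19 mrad

J_AB = π(0.170)⁴/32 = 8.20×10^-5 m⁴; J_BC = π(0.158)⁴/32 = 6.12×10^-5 m⁴; J_CD = π(0.141)⁴/32 = 3.88×10^-5 m⁴.
θ = (T/G)·Σ L_i/J_i = (3860/77.0×10⁹)·(1.75/8.20×10^-5 + 2.98/6.12×10^-5 + 1.30/3.88×10^-5) = 5.191×10^-3 rad.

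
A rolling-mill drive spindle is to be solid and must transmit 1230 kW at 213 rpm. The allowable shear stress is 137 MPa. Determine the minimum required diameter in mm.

ω = 2π·213/60 = 22.31 rad/s, so T = P/ω = 1230×10³ / 22.31 = 55140 N·m.
For a solid shaft τ_max = 16T/(πd³), so d = (16T/(π τ_allow))^(1/3) = (16·55140/(π·1.37×10^8))^(1/3) = 0.1270 m.

127 mm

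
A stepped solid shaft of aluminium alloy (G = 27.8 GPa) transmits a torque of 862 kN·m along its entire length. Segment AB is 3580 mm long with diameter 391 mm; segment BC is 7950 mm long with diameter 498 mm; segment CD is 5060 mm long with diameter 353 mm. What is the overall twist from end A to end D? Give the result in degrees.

J_AB = π(0.391)⁴/32 = 2.29×10^-3 m⁴; J_BC = π(0.498)⁴/32 = 6.04×10^-3 m⁴; J_CD = π(0.353)⁴/32 = 1.52×10^-3 m⁴.
θ = (T/G)·Σ L_i/J_i = (862000/27.8×10⁹)·(3.58/2.29×10^-3 + 7.95/6.04×10^-3 + 5.06/1.52×10^-3) = 0.1921 rad.

11.0°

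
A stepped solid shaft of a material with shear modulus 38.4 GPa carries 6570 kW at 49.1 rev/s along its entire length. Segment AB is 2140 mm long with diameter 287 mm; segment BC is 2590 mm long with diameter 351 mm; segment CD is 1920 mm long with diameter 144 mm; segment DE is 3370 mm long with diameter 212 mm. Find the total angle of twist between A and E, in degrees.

ω = 2π·49.1 = 308.5 rad/s, so T = P/ω = 6570×10³ / 308.5 = 21300 N·m.
J_AB = π(0.287)⁴/32 = 6.66×10^-4 m⁴; J_BC = π(0.351)⁴/32 = 1.49×10^-3 m⁴; J_CD = π(0.144)⁴/32 = 4.22×10^-5 m⁴; J_DE = π(0.212)⁴/32 = 1.98×10^-4 m⁴.
θ = (T/G)·Σ L_i/J_i = (21300/38.4×10⁹)·(2.14/6.66×10^-4 + 2.59/1.49×10^-3 + 1.92/4.22×10^-5 + 3.37/1.98×10^-4) = 0.03739 rad.

2.14°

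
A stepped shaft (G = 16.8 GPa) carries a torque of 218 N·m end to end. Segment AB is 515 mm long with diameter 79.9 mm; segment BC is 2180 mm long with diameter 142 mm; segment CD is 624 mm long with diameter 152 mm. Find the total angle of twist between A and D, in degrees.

J_AB = π(0.0799)⁴/32 = 4.00×10^-6 m⁴; J_BC = π(0.142)⁴/32 = 3.99×10^-5 m⁴; J_CD = π(0.152)⁴/32 = 5.24×10^-5 m⁴.
θ = (T/G)·Σ L_i/J_i = (218.0/16.8×10⁹)·(0.515/4.00×10^-6 + 2.18/3.99×10^-5 + 0.624/5.24×10^-5) = 2.533×10^-3 rad.

0.145°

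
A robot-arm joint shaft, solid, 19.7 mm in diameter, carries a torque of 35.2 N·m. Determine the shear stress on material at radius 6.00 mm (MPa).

J = πd⁴/32 = π(0.0197)⁴/32 = 1.479×10^-8 m⁴.
Shear stress varies linearly with radius: τ = T·r/J = 35.20 × 0.00600 / 1.479×10^-8 = 1.428×10^7 Pa.

14.3 MPa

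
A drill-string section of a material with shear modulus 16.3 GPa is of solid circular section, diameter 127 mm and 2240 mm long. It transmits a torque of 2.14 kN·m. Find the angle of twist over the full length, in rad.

0.0115 rad

J = πd⁴/32 = π(0.127)⁴/32 = 2.554×10^-5 m⁴.
θ = T·L/(G·J) = 2140 × 2.24 / (16.3×10⁹ × 2.554×10^-5) = 0.01151 rad.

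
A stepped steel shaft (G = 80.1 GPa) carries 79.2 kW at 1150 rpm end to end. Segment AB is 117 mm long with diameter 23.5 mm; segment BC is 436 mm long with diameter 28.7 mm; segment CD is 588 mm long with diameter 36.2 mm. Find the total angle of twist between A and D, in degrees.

ω = 2π·1150/60 = 120.4 rad/s, so T = P/ω = 79.2×10³ / 120.4 = 657.7 N·m.
J_AB = π(0.0235)⁴/32 = 2.99×10^-8 m⁴; J_BC = π(0.0287)⁴/32 = 6.66×10^-8 m⁴; J_CD = π(0.0362)⁴/32 = 1.69×10^-7 m⁴.
θ = (T/G)·Σ L_i/J_i = (657.7/80.1×10⁹)·(0.117/2.99×10^-8 + 0.436/6.66×10^-8 + 0.588/1.69×10^-7) = 0.1145 rad.

6.56°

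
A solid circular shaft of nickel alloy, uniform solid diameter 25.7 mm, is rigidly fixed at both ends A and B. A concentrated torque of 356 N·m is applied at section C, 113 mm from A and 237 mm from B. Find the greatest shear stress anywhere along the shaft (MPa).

72.3 MPa

With uniform GJ and both ends fixed, compatibility θ_AC = θ_CB gives T_A·a = T_B·b, together with T_A + T_B = T₀.
T_A = T₀·b/(a+b) = 356.0·237/350.0 = 241.1 N·m; T_B = 114.9 N·m.
τ in each portion: τ_AC = 7.23×10^7 Pa, τ_CB = 3.45×10^7 Pa; maximum is in AC.
τ_max = T_AC·r/J = 241.1·0.0129/4.28×10^-8 = 7.233×10^7 Pa.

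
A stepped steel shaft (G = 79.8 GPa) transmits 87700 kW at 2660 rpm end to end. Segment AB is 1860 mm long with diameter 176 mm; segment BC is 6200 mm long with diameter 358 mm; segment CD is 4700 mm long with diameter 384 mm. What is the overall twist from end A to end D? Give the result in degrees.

ω = 2π·2660/60 = 278.6 rad/s, so T = P/ω = 87700×10³ / 278.6 = 314800 N·m.
J_AB = π(0.176)⁴/32 = 9.42×10^-5 m⁴; J_BC = π(0.358)⁴/32 = 1.61×10^-3 m⁴; J_CD = π(0.384)⁴/32 = 2.13×10^-3 m⁴.
θ = (T/G)·Σ L_i/J_i = (314800/79.8×10⁹)·(1.86/9.42×10^-5 + 6.20/1.61×10^-3 + 4.70/2.13×10^-3) = 0.1018 rad.

5.83°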